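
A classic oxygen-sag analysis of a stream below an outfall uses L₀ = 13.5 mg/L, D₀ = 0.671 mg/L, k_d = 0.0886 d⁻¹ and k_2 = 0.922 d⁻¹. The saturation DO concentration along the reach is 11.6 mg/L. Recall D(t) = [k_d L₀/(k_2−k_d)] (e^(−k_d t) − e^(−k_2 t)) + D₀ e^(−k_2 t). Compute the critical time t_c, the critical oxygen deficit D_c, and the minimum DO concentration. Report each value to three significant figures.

t_c ≈ 2.05 d; D_c ≈ 1.08 mg/L; min DO ≈ 10.5 mg/L

t_c = [1/(k_2−k_d)] ln[(k_2/k_d)(1 − D₀(k_2−k_d)/(k_d L₀))]
= [1/(0.922−0.0886)] ln[(0.922/0.0886)(1 − 0.671×0.8334/(0.0886×13.5))]
= (1/0.8334) ln[10.41 × 0.5325] = 1.200 × ln(5.541) = 1.200 × 1.712 = 2.054 d.
L(t_c) = L₀ e^(−k_d t_c) = 13.5 × 0.8336 = 11.25 mg/L, and at the critical point k_2 D_c = k_d L, so D_c = (0.0886/0.922) × 11.25 = 1.081 mg/L.
Minimum DO = C_s − D_c = 11.6 − 1.081 = 10.52 mg/L.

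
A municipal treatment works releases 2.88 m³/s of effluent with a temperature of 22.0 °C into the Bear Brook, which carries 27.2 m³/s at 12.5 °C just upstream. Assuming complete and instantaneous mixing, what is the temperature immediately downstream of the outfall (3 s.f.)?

13.4 °C

Flow-weighted mixing: C = (Q_r C_r + Q_w C_w)/(Q_r + Q_w)
= (27.2×12.5 + 2.88×22.0)/(27.2 + 2.88) = 403.4/30.08 = 13.41 °C.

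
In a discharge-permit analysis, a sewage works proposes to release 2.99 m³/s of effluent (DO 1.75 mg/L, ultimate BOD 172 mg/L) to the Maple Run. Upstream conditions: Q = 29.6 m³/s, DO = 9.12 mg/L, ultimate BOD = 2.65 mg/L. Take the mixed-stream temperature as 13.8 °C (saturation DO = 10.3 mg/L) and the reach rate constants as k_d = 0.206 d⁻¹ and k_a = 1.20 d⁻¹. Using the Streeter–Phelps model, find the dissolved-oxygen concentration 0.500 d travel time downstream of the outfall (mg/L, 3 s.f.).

Mixed DO = (29.6×9.12 + 2.99×1.75)/(29.6+2.99) = 275.2/32.59 = 8.444 mg/L.
Mixed L₀ = (29.6×2.65 + 2.99×172)/(32.59) = 592.7/32.59 = 18.19 mg/L.
Initial deficit D₀ = C_s − DO₀ = 10.3 − 8.444 = 1.856 mg/L.
D(0.500) = [0.206×18.19/(1.20−0.206)](e^(−0.206×0.500) − e^(−1.20×0.500)) + 1.856 e^(−1.20×0.500)
= 3.769 × (0.9021 − 0.5488) + 1.856 × 0.5488 = 2.350 mg/L.
DO = 10.3 − 2.350 = 7.950 mg/L.

DO ≈ 7.95 mg/L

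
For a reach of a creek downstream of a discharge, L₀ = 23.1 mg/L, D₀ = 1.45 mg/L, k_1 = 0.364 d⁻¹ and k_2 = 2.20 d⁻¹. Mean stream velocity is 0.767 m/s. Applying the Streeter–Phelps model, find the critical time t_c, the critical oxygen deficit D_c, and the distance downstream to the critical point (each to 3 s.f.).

t_c ≈ 0.773 d; D_c ≈ 2.89 mg/L; x_c ≈ 51.2 km

At the critical point dD/dt = 0, so k_1 L₀ e^(−k_1 t) = k_2 D. Substituting D(t) from the Streeter–Phelps equation and solving for t gives
t_c = ln[(k_2/k_1)(1 − D₀(k_2−k_1)/(k_1 L₀))] / (k_2−k_1).
Here k_2−k_1 = 1.836 d⁻¹ and 1 − D₀(k_2−k_1)/(k_1 L₀) = 1 − 1.45×1.836/(0.364×23.1) = 0.6834, so
t_c = ln(6.044 × 0.6834) / 1.836 = 1.418 / 1.836 = 0.7725 d.
L(t_c) = L₀ e^(−k_1 t_c) = 23.1 × 0.7549 = 17.44 mg/L, and at the critical point k_2 D_c = k_1 L, so D_c = (0.364/2.20) × 17.44 = 2.885 mg/L.
x_c = v t_c = 0.767 m/s × 0.7725 d × 86400 s/d = 51190 m ≈ 51.2 km.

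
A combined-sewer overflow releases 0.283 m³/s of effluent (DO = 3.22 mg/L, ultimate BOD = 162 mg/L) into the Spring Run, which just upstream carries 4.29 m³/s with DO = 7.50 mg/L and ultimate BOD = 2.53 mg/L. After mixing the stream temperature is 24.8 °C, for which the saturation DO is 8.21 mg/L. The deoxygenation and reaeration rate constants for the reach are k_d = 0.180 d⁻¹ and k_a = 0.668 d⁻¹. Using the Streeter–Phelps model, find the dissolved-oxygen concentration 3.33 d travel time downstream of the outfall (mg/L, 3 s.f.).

DO ≈ 6.09 mg/L

Mixed DO = (4.29×7.50 + 0.283×3.22)/(4.29+0.283) = 33.09/4.573 = 7.235 mg/L.
Mixed L₀ = (4.29×2.53 + 0.283×162)/(4.573) = 56.70/4.573 = 12.40 mg/L.
Initial deficit D₀ = C_s − DO₀ = 8.21 − 7.235 = 0.9749 mg/L.
D(3.33) = [0.180×12.40/(0.668−0.180)](e^(−0.180×3.33) − e^(−0.668×3.33)) + 0.9749 e^(−0.668×3.33)
= 4.573 × (0.5491 − 0.1081) + 0.9749 × 0.1081 = 2.122 mg/L.
DO = 8.21 − 2.122 = 6.088 mg/L.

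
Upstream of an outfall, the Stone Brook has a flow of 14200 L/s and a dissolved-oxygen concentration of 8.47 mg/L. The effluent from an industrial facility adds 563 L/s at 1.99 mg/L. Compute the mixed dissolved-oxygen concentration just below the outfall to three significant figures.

Flow-weighted mixing: C = (Q_r C_r + Q_w C_w)/(Q_r + Q_w)
= (14200×8.47 + 563×1.99)/(14200 + 563) = 121400/14760 = 8.223 mg/L.

8.22 mg/L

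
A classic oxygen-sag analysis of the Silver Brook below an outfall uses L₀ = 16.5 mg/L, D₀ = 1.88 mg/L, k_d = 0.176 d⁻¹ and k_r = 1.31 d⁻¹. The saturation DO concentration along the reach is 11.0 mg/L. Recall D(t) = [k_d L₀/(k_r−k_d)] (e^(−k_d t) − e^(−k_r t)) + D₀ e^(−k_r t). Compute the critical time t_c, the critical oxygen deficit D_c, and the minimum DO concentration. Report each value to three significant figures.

With k_r/k_d = 7.443 and 1 − D₀(k_r−k_d)/(k_d L₀) = 0.2659,
t_c = ln(7.443 × 0.2659) / (1.31 − 0.176) = ln(1.979) / 1.134 = 0.6825/1.134 = 0.6019 d.
D_c = (k_d/k_r) L₀ e^(−k_d t_c) = (0.176/1.31) × 16.5 × e^(−0.176×0.6019) = 0.1344 × 16.5 × 0.8995 = 1.994 mg/L.
Minimum DO = C_s − D_c = 11.0 − 1.994 = 9.006 mg/L.

t_c ≈ 0.602 d; D_c ≈ 1.99 mg/L; min DO ≈ 9.01 mg/L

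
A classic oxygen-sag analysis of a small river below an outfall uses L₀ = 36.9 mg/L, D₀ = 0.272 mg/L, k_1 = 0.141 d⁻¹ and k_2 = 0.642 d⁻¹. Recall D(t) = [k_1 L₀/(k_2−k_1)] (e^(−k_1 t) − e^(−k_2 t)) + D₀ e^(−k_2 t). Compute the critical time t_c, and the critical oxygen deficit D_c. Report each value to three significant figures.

With k_2/k_1 = 4.553 and 1 − D₀(k_2−k_1)/(k_1 L₀) = 0.9738,
t_c = ln(4.553 × 0.9738) / (0.642 − 0.141) = ln(4.434) / 0.5010 = 1.489/0.5010 = 2.973 d.
D_c = (k_1/k_2) L₀ e^(−k_1 t_c) = (0.141/0.642) × 36.9 × e^(−0.141×2.973) = 0.2196 × 36.9 × 0.6576 = 5.329 mg/L.

t_c ≈ 2.97 d; D_c ≈ 5.33 mg/L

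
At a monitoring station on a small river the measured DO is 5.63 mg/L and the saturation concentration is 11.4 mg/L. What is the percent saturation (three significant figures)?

49.4 % saturation

% saturation = C/C_s × 100 = 5.63/11.4 × 100 = 49.4 %.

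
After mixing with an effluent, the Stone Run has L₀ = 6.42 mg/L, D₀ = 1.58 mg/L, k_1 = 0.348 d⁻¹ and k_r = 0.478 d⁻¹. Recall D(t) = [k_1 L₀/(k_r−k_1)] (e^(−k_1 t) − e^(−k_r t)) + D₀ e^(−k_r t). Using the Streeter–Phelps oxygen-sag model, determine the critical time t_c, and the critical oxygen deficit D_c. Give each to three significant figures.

t_c ≈ 1.70 d; D_c ≈ 2.59 mg/L

At the critical point dD/dt = 0, so k_1 L₀ e^(−k_1 t) = k_r D. Substituting D(t) from the Streeter–Phelps equation and solving for t gives
t_c = ln[(k_r/k_1)(1 − D₀(k_r−k_1)/(k_1 L₀))] / (k_r−k_1).
Here k_r−k_1 = 0.1300 d⁻¹ and 1 − D₀(k_r−k_1)/(k_1 L₀) = 1 − 1.58×0.1300/(0.348×6.42) = 0.9081, so
t_c = ln(1.374 × 0.9081) / 0.1300 = 0.2210 / 0.1300 = 1.700 d.
L(t_c) = L₀ e^(−k_1 t_c) = 6.42 × 0.5535 = 3.553 mg/L, and at the critical point k_r D_c = k_1 L, so D_c = (0.348/0.478) × 3.553 = 2.587 mg/L.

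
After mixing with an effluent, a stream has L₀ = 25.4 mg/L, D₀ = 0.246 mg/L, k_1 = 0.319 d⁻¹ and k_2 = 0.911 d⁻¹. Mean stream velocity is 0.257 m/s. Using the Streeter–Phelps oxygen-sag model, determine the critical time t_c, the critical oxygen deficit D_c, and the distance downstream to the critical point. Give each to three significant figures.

t_c ≈ 1.74 d; D_c ≈ 5.10 mg/L; x_c ≈ 38.7 km

With k_2/k_1 = 2.856 and 1 − D₀(k_2−k_1)/(k_1 L₀) = 0.9820,
t_c = ln(2.856 × 0.9820) / (0.911 − 0.319) = ln(2.804) / 0.5920 = 1.031/0.5920 = 1.742 d.
L(t_c) = L₀ e^(−k_1 t_c) = 25.4 × 0.5737 = 14.57 mg/L, and at the critical point k_2 D_c = k_1 L, so D_c = (0.319/0.911) × 14.57 = 5.102 mg/L.
x_c = v t_c = 0.257 m/s × 1.742 d × 86400 s/d = 38680 m ≈ 38.7 km.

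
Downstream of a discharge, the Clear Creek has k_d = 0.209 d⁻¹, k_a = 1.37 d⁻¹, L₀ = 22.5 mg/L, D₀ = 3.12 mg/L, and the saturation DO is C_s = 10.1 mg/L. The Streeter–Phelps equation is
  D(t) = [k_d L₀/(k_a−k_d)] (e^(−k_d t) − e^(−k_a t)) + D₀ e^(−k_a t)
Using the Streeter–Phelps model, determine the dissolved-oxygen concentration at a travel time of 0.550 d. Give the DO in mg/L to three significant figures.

k_d L₀/(k_a−k_d) = 0.209×22.5/(1.37−0.209) = 4.702/1.161 = 4.050 mg/L.
e^(−k_d t) = e^(−0.209×0.5500) = 0.8914; e^(−k_a t) = e^(−1.37×0.5500) = 0.4707.
D = 4.050 × (0.8914 − 0.4707) + 3.12 × 0.4707 = 1.704 + 1.469 = 3.173 mg/L.
DO = C_s − D = 10.1 − 3.173 = 6.927 mg/L.

DO ≈ 6.93 mg/L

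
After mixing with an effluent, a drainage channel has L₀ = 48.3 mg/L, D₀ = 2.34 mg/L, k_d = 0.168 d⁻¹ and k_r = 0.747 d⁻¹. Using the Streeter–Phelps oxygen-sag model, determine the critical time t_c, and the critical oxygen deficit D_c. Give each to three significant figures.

t_c ≈ 2.26 d; D_c ≈ 7.43 mg/L

With k_r/k_d = 4.446 and 1 − D₀(k_r−k_d)/(k_d L₀) = 0.8330,
t_c = ln(4.446 × 0.8330) / (0.747 − 0.168) = ln(3.704) / 0.5790 = 1.309/0.5790 = 2.262 d.
L(t_c) = L₀ e^(−k_d t_c) = 48.3 × 0.6839 = 33.03 mg/L, and at the critical point k_r D_c = k_d L, so D_c = (0.168/0.747) × 33.03 = 7.429 mg/L.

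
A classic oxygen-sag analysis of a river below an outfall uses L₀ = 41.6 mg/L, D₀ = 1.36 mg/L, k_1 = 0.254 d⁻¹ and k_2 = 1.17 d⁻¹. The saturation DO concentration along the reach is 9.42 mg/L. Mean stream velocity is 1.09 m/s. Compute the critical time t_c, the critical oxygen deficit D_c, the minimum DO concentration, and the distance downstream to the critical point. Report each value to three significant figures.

At the critical point dD/dt = 0, so k_1 L₀ e^(−k_1 t) = k_2 D. Substituting D(t) from the Streeter–Phelps equation and solving for t gives
t_c = ln[(k_2/k_1)(1 − D₀(k_2−k_1)/(k_1 L₀))] / (k_2−k_1).
Here k_2−k_1 = 0.9160 d⁻¹ and 1 − D₀(k_2−k_1)/(k_1 L₀) = 1 − 1.36×0.9160/(0.254×41.6) = 0.8821, so
t_c = ln(4.606 × 0.8821) / 0.9160 = 1.402 / 0.9160 = 1.531 d.
L(t_c) = L₀ e^(−k_1 t_c) = 41.6 × 0.6779 = 28.20 mg/L, and at the critical point k_2 D_c = k_1 L, so D_c = (0.254/1.17) × 28.20 = 6.122 mg/L.
Minimum DO = C_s − D_c = 9.42 − 6.122 = 3.298 mg/L.
x_c = v t_c = 1.09 m/s × 1.531 d × 86400 s/d = 144100 m ≈ 144 km.

t_c ≈ 1.53 d; D_c ≈ 6.12 mg/L; min DO ≈ 3.30 mg/L; x_c ≈ 144 km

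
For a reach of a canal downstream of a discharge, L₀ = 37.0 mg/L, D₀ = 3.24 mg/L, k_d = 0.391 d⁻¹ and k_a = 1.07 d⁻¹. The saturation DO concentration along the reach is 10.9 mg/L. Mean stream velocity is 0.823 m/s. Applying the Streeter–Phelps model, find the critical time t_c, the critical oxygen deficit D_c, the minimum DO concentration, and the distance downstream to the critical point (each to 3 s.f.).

t_c ≈ 1.24 d; D_c ≈ 8.33 mg/L; min DO ≈ 2.57 mg/L; x_c ≈ 88.2 km

With k_a/k_d = 2.737 and 1 − D₀(k_a−k_d)/(k_d L₀) = 0.8479,
t_c = ln(2.737 × 0.8479) / (1.07 − 0.391) = ln(2.320) / 0.6790 = 0.8418/0.6790 = 1.240 d.
D_c = (k_d/k_a) L₀ e^(−k_d t_c) = (0.391/1.07) × 37.0 × e^(−0.391×1.240) = 0.3654 × 37.0 × 0.6159 = 8.327 mg/L.
Minimum DO = C_s − D_c = 10.9 − 8.327 = 2.573 mg/L.
x_c = v t_c = 0.823 m/s × 1.240 d × 86400 s/d = 88150 m ≈ 88.2 km.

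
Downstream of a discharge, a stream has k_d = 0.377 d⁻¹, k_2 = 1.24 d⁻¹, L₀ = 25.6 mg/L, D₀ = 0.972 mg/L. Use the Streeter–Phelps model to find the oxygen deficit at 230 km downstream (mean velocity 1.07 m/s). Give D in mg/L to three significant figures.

D ≈ 3.91 mg/L

Travel time t = x/v = 230 km / (1.07 m/s) = 230000 m / 1.07 m/s = 215000 s = 2.488 d.
k_d L₀/(k_2−k_d) = 0.377×25.6/(1.24−0.377) = 9.651/0.8630 = 11.18 mg/L.
e^(−k_d t) = e^(−0.377×2.488) = 0.3914; e^(−k_2 t) = e^(−1.24×2.488) = 0.04573.
D = 11.18 × (0.3914 − 0.04573) + 0.972 × 0.04573 = 3.866 + 0.04445 = 3.911 mg/L.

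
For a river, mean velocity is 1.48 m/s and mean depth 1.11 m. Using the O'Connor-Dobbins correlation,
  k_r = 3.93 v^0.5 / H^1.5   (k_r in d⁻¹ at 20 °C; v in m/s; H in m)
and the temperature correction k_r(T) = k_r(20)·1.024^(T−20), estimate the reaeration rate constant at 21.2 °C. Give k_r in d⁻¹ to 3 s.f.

k_r ≈ 4.21 d⁻¹

k_r(20) = 3.93 × 1.48^0.5 / 1.11^1.5 = 3.93 × 1.217 / 1.169 = 4.088 d⁻¹.
k_r(21.2) = 4.088 × 1.024^(21.2−20) = 4.088 × 1.029 = 4.206 d⁻¹.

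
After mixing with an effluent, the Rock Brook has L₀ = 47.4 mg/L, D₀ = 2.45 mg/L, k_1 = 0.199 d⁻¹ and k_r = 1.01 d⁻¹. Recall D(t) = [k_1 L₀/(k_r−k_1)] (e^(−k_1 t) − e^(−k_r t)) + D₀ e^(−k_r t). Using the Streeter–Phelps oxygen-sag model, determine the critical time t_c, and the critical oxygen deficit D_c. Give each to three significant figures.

t_c ≈ 1.71 d; D_c ≈ 6.64 mg/L

At the critical point dD/dt = 0, so k_1 L₀ e^(−k_1 t) = k_r D. Substituting D(t) from the Streeter–Phelps equation and solving for t gives
t_c = ln[(k_r/k_1)(1 − D₀(k_r−k_1)/(k_1 L₀))] / (k_r−k_1).
Here k_r−k_1 = 0.8110 d⁻¹ and 1 − D₀(k_r−k_1)/(k_1 L₀) = 1 − 2.45×0.8110/(0.199×47.4) = 0.7894, so
t_c = ln(5.075 × 0.7894) / 0.8110 = 1.388 / 0.8110 = 1.711 d.
L(t_c) = L₀ e^(−k_1 t_c) = 47.4 × 0.7114 = 33.72 mg/L, and at the critical point k_r D_c = k_1 L, so D_c = (0.199/1.01) × 33.72 = 6.644 mg/L.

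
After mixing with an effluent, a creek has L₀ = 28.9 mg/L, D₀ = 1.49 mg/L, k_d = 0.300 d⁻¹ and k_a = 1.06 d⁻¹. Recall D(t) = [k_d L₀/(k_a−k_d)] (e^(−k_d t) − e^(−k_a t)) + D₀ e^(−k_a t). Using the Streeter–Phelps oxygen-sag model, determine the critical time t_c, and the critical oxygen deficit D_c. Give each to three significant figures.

At the critical point dD/dt = 0, so k_d L₀ e^(−k_d t) = k_a D. Substituting D(t) from the Streeter–Phelps equation and solving for t gives
t_c = ln[(k_a/k_d)(1 − D₀(k_a−k_d)/(k_d L₀))] / (k_a−k_d).
Here k_a−k_d = 0.7600 d⁻¹ and 1 − D₀(k_a−k_d)/(k_d L₀) = 1 − 1.49×0.7600/(0.300×28.9) = 0.8694, so
t_c = ln(3.533 × 0.8694) / 0.7600 = 1.122 / 0.7600 = 1.477 d.
D_c = (k_d/k_a) L₀ e^(−k_d t_c) = (0.300/1.06) × 28.9 × e^(−0.300×1.477) = 0.2830 × 28.9 × 0.6421 = 5.252 mg/L.

t_c ≈ 1.48 d; D_c ≈ 5.25 mg/L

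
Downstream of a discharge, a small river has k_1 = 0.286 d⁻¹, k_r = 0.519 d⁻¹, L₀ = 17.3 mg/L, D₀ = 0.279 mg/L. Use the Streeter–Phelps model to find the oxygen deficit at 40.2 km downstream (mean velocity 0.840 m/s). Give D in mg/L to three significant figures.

Travel time t = x/v = 40.2 km / (0.840 m/s) = 40200 m / 0.840 m/s = 47860 s = 0.5539 d.
k_1 L₀/(k_r−k_1) = 0.286×17.3/(0.519−0.286) = 4.948/0.2330 = 21.24 mg/L.
e^(−k_1 t) = e^(−0.286×0.5539) = 0.8535; e^(−k_r t) = e^(−0.519×0.5539) = 0.7502.
D = 21.24 × (0.8535 − 0.7502) + 0.279 × 0.7502 = 2.194 + 0.2093 = 2.404 mg/L.

D ≈ 2.40 mg/L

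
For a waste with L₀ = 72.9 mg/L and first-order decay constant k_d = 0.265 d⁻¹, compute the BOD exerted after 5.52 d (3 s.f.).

y ≈ 56.0 mg/L

y_t = L₀(1 − e^(−k_d t)) = 72.9 × (1 − e^(−0.265×5.52))
= 72.9 × (1 − 0.2316) = 72.9 × 0.7684 = 56.02 mg/L.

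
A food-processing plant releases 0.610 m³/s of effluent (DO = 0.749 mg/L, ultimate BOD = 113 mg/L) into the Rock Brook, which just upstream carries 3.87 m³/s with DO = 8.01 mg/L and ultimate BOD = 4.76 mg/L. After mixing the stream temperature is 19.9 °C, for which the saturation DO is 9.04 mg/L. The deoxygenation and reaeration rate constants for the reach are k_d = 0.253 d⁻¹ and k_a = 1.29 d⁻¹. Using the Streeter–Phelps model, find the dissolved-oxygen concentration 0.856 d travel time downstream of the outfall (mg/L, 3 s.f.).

Mixed DO = (3.87×8.01 + 0.610×0.749)/(3.87+0.610) = 31.46/4.480 = 7.021 mg/L.
Mixed L₀ = (3.87×4.76 + 0.610×113)/(4.480) = 87.35/4.480 = 19.50 mg/L.
Initial deficit D₀ = C_s − DO₀ = 9.04 − 7.021 = 2.019 mg/L.
D(0.856) = [0.253×19.50/(1.29−0.253)](e^(−0.253×0.856) − e^(−1.29×0.856)) + 2.019 e^(−1.29×0.856)
= 4.757 × (0.8053 − 0.3315) + 2.019 × 0.3315 = 2.923 mg/L.
DO = 9.04 − 2.923 = 6.117 mg/L.

DO ≈ 6.12 mg/L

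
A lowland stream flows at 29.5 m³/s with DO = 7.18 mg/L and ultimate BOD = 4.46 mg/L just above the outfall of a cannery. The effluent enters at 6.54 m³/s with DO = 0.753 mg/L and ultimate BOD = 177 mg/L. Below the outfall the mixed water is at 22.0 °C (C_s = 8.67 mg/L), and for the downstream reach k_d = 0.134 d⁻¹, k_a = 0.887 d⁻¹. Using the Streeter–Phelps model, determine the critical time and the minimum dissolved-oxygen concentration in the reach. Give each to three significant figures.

t_c ≈ 1.79 d; minimum DO ≈ 4.42 mg/L

Mixed DO = (29.5×7.18 + 6.54×0.753)/(29.5+6.54) = 216.7/36.04 = 6.014 mg/L.
Mixed L₀ = (29.5×4.46 + 6.54×177)/(36.04) = 1289/36.04 = 35.77 mg/L.
Initial deficit D₀ = C_s − DO₀ = 8.67 − 6.014 = 2.656 mg/L.
t_c = (1/0.7530) ln[(0.887/0.134)(1 − 2.656×0.7530/(0.134×35.77))] = 1.328 × ln(3.857) = 1.793 d.
D_c = (0.134/0.887) × 35.77 × e^(−0.134×1.793) = 0.1511 × 35.77 × 0.7864 = 4.250 mg/L.
Minimum DO = 8.67 − 4.250 = 4.420 mg/L.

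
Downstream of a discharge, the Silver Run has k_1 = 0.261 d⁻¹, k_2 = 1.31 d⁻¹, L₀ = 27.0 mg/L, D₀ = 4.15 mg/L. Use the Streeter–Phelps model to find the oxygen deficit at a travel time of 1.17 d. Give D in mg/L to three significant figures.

D ≈ 4.40 mg/L

k_1 L₀/(k_2−k_1) = 0.261×27.0/(1.31−0.261) = 7.047/1.049 = 6.718 mg/L.
e^(−k_1 t) = e^(−0.261×1.170) = 0.7369; e^(−k_2 t) = e^(−1.31×1.170) = 0.2160.
D = 6.718 × (0.7369 − 0.2160) + 4.15 × 0.2160 = 3.499 + 0.8962 = 4.396 mg/L.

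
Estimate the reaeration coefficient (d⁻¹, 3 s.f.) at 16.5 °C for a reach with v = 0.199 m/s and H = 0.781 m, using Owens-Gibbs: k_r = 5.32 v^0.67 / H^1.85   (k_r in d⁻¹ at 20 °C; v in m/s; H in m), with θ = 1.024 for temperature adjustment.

k_r ≈ 2.62 d⁻¹

k_r(20) = 5.32 × 0.199^0.67 / 0.781^1.85 = 5.32 × 0.3390 / 0.6330 = 2.849 d⁻¹.
k_r(16.5) = 2.849 × 1.024^(16.5−20) = 2.849 × 0.9203 = 2.622 d⁻¹.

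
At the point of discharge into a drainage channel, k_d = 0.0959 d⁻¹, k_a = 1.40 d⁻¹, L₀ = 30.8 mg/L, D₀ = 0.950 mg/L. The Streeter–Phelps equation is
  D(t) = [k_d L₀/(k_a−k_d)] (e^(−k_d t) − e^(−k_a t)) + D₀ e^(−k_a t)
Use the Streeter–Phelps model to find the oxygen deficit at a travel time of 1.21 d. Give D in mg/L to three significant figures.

k_d L₀/(k_a−k_d) = 0.0959×30.8/(1.40−0.0959) = 2.954/1.304 = 2.265 mg/L.
e^(−k_d t) = e^(−0.0959×1.210) = 0.8904; e^(−k_a t) = e^(−1.40×1.210) = 0.1838.
D = 2.265 × (0.8904 − 0.1838) + 0.950 × 0.1838 = 1.601 + 0.1746 = 1.775 mg/L.

D ≈ 1.78 mg/L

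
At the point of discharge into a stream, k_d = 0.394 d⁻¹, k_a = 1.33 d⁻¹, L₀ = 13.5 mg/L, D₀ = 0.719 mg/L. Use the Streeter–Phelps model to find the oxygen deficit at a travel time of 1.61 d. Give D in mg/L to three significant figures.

D ≈ 2.43 mg/L

k_d L₀/(k_a−k_d) = 0.394×13.5/(1.33−0.394) = 5.319/0.9360 = 5.683 mg/L.
e^(−k_d t) = e^(−0.394×1.610) = 0.5303; e^(−k_a t) = e^(−1.33×1.610) = 0.1175.
D = 5.683 × (0.5303 − 0.1175) + 0.719 × 0.1175 = 2.346 + 0.08448 = 2.430 mg/L.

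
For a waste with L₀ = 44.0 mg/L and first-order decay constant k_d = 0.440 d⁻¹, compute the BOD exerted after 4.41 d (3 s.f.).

y_t = L₀(1 − e^(−k_d t)) = 44.0 × (1 − e^(−0.440×4.41))
= 44.0 × (1 − 0.1436) = 44.0 × 0.8564 = 37.68 mg/L.

y ≈ 37.7 mg/L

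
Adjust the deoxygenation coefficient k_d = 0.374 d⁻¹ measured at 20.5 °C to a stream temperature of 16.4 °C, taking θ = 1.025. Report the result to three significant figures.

k_d(T₂) = k_d(T₁) · θ^(T₂−T₁) = 0.374 × 1.025^(16.4−20.5)
= 0.374 × 1.025^-4.10 = 0.374 × 0.9037 = 0.3380 d⁻¹.

k_d ≈ 0.338 d⁻¹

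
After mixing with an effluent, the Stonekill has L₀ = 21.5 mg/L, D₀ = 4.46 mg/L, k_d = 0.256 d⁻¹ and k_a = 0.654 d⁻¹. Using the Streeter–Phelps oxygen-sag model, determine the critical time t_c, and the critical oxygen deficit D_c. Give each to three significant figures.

At the critical point dD/dt = 0, so k_d L₀ e^(−k_d t) = k_a D. Substituting D(t) from the Streeter–Phelps equation and solving for t gives
t_c = ln[(k_a/k_d)(1 − D₀(k_a−k_d)/(k_d L₀))] / (k_a−k_d).
Here k_a−k_d = 0.3980 d⁻¹ and 1 − D₀(k_a−k_d)/(k_d L₀) = 1 − 4.46×0.3980/(0.256×21.5) = 0.6775, so
t_c = ln(2.555 × 0.6775) / 0.3980 = 0.5486 / 0.3980 = 1.378 d.
L(t_c) = L₀ e^(−k_d t_c) = 21.5 × 0.7027 = 15.11 mg/L, and at the critical point k_a D_c = k_d L, so D_c = (0.256/0.654) × 15.11 = 5.914 mg/L.

t_c ≈ 1.38 d; D_c ≈ 5.91 mg/L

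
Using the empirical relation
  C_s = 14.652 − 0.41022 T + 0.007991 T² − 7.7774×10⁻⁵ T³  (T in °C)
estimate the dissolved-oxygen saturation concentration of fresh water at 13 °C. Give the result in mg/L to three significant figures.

C_s ≈ 10.5 mg/L

C_s = 14.652 − 0.41022×13 + 0.007991×13² − 7.7774×10⁻⁵×13³ = 10.50 mg/L.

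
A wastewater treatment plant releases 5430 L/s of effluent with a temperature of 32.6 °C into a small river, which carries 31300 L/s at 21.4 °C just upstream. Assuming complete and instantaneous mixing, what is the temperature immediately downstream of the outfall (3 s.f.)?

23.1 °C

Flow-weighted mixing: C = (Q_r C_r + Q_w C_w)/(Q_r + Q_w)
= (31300×21.4 + 5430×32.6)/(31300 + 5430) = 846800/36730 = 23.06 °C.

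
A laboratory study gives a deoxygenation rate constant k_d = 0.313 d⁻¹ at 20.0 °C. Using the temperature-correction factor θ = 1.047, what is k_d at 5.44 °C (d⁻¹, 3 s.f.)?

k_d(T₂) = k_d(T₁) · θ^(T₂−T₁) = 0.313 × 1.047^(5.44−20.0)
= 0.313 × 1.047^-14.6 = 0.313 × 0.5124 = 0.1604 d⁻¹.

k_d ≈ 0.160 d⁻¹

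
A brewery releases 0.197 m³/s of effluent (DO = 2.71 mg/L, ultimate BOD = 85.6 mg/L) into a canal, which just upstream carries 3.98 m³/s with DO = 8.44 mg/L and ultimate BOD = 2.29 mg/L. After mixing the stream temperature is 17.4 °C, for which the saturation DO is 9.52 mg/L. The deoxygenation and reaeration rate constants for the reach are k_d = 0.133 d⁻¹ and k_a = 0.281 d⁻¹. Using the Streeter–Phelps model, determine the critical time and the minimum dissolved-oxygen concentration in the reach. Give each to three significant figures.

t_c ≈ 3.19 d; minimum DO ≈ 7.59 mg/L

Mixed DO = (3.98×8.44 + 0.197×2.71)/(3.98+0.197) = 34.13/4.177 = 8.170 mg/L.
Mixed L₀ = (3.98×2.29 + 0.197×85.6)/(4.177) = 25.98/4.177 = 6.219 mg/L.
Initial deficit D₀ = C_s − DO₀ = 9.52 − 8.170 = 1.350 mg/L.
t_c = (1/0.1480) ln[(0.281/0.133)(1 − 1.350×0.1480/(0.133×6.219))] = 6.757 × ln(1.602) = 3.186 d.
D_c = (0.133/0.281) × 6.219 × e^(−0.133×3.186) = 0.4733 × 6.219 × 0.6546 = 1.927 mg/L.
Minimum DO = 9.52 − 1.927 = 7.593 mg/L.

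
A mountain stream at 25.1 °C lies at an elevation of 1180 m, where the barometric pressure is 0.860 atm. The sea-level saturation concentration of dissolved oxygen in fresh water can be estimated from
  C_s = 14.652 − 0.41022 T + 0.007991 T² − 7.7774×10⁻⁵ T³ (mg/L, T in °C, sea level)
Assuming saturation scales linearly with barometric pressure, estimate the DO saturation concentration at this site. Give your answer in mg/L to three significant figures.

At sea level: C_s = 14.652 − 0.41022×25.1 + 0.007991×25.1² − 7.7774×10⁻⁵×25.1³ = 8.160 mg/L.
Pressure correction: C_s' = 8.160 × 0.860 = 7.018 mg/L.

C_s ≈ 7.02 mg/L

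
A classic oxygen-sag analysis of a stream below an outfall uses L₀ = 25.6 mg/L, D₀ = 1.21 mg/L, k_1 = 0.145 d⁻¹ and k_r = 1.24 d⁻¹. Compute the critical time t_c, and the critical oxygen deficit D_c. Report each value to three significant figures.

At the critical point dD/dt = 0, so k_1 L₀ e^(−k_1 t) = k_r D. Substituting D(t) from the Streeter–Phelps equation and solving for t gives
t_c = ln[(k_r/k_1)(1 − D₀(k_r−k_1)/(k_1 L₀))] / (k_r−k_1).
Here k_r−k_1 = 1.095 d⁻¹ and 1 − D₀(k_r−k_1)/(k_1 L₀) = 1 − 1.21×1.095/(0.145×25.6) = 0.6431, so
t_c = ln(8.552 × 0.6431) / 1.095 = 1.705 / 1.095 = 1.557 d.
D_c = (k_1/k_r) L₀ e^(−k_1 t_c) = (0.145/1.24) × 25.6 × e^(−0.145×1.557) = 0.1169 × 25.6 × 0.7979 = 2.389 mg/L.

t_c ≈ 1.56 d; D_c ≈ 2.39 mg/L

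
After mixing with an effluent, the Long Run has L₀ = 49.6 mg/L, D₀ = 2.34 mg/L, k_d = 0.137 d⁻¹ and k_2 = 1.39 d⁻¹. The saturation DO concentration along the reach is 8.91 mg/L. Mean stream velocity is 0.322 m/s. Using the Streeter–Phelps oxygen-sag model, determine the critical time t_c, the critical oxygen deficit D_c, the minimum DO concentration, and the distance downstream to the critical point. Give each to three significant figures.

At the critical point dD/dt = 0, so k_d L₀ e^(−k_d t) = k_2 D. Substituting D(t) from the Streeter–Phelps equation and solving for t gives
t_c = ln[(k_2/k_d)(1 − D₀(k_2−k_d)/(k_d L₀))] / (k_2−k_d).
Here k_2−k_d = 1.253 d⁻¹ and 1 − D₀(k_2−k_d)/(k_d L₀) = 1 − 2.34×1.253/(0.137×49.6) = 0.5685, so
t_c = ln(10.15 × 0.5685) / 1.253 = 1.752 / 1.253 = 1.399 d.
D_c = (k_d/k_2) L₀ e^(−k_d t_c) = (0.137/1.39) × 49.6 × e^(−0.137×1.399) = 0.09856 × 49.6 × 0.8256 = 4.036 mg/L.
Minimum DO = C_s − D_c = 8.91 − 4.036 = 4.874 mg/L.
x_c = v t_c = 0.322 m/s × 1.399 d × 86400 s/d = 38910 m ≈ 38.9 km.

t_c ≈ 1.40 d; D_c ≈ 4.04 mg/L; min DO ≈ 4.87 mg/L; x_c ≈ 38.9 km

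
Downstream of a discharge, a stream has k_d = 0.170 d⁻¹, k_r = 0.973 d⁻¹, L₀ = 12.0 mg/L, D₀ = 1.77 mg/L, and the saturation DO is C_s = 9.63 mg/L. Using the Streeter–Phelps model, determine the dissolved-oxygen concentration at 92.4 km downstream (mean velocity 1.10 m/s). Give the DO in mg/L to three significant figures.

DO ≈ 7.78 mg/L

Travel time t = x/v = 92.4 km / (1.10 m/s) = 92400 m / 1.10 m/s = 84000 s = 0.9722 d.
k_d L₀/(k_r−k_d) = 0.170×12.0/(0.973−0.170) = 2.040/0.8030 = 2.540 mg/L.
e^(−k_d t) = e^(−0.170×0.9722) = 0.8477; e^(−k_r t) = e^(−0.973×0.9722) = 0.3883.
D = 2.540 × (0.8477 − 0.3883) + 1.77 × 0.3883 = 1.167 + 0.6873 = 1.854 mg/L.
DO = C_s − D = 9.63 − 1.854 = 7.776 mg/L.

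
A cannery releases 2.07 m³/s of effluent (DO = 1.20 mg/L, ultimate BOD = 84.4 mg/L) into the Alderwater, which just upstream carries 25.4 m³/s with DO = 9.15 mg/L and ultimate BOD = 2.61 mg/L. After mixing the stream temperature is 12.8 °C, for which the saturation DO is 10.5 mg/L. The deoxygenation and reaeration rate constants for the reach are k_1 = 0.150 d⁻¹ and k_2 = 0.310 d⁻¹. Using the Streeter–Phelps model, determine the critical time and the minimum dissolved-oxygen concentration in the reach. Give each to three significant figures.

Mixed DO = (25.4×9.15 + 2.07×1.20)/(25.4+2.07) = 234.9/27.47 = 8.551 mg/L.
Mixed L₀ = (25.4×2.61 + 2.07×84.4)/(27.47) = 241.0/27.47 = 8.773 mg/L.
Initial deficit D₀ = C_s − DO₀ = 10.5 − 8.551 = 1.949 mg/L.
t_c = (1/0.1600) ln[(0.310/0.150)(1 − 1.949×0.1600/(0.150×8.773))] = 6.250 × ln(1.577) = 2.847 d.
D_c = (0.150/0.310) × 8.773 × e^(−0.150×2.847) = 0.4839 × 8.773 × 0.6525 = 2.770 mg/L.
Minimum DO = 10.5 − 2.770 = 7.730 mg/L.

t_c ≈ 2.85 d; minimum DO ≈ 7.73 mg/L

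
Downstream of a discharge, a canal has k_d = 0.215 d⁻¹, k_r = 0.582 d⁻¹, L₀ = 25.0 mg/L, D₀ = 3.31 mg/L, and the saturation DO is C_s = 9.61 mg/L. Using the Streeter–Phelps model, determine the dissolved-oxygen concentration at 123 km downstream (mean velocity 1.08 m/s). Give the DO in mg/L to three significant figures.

Travel time t = x/v = 123 km / (1.08 m/s) = 123000 m / 1.08 m/s = 113900 s = 1.318 d.
k_d L₀/(k_r−k_d) = 0.215×25.0/(0.582−0.215) = 5.375/0.3670 = 14.65 mg/L.
e^(−k_d t) = e^(−0.215×1.318) = 0.7532; e^(−k_r t) = e^(−0.582×1.318) = 0.4643.
D = 14.65 × (0.7532 − 0.4643) + 3.31 × 0.4643 = 4.231 + 1.537 = 5.768 mg/L.
DO = C_s − D = 9.61 − 5.768 = 3.842 mg/L.

DO ≈ 3.84 mg/L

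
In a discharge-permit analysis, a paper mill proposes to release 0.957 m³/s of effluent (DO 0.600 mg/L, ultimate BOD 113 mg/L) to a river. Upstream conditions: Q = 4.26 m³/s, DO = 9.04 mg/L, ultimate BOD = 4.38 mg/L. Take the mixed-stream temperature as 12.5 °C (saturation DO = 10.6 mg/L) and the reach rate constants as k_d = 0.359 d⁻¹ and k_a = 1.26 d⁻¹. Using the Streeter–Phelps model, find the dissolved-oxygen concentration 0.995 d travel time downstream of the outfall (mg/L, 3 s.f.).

Mixed DO = (4.26×9.04 + 0.957×0.600)/(4.26+0.957) = 39.08/5.217 = 7.492 mg/L.
Mixed L₀ = (4.26×4.38 + 0.957×113)/(5.217) = 126.8/5.217 = 24.31 mg/L.
Initial deficit D₀ = C_s − DO₀ = 10.6 − 7.492 = 3.108 mg/L.
D(0.995) = [0.359×24.31/(1.26−0.359)](e^(−0.359×0.995) − e^(−1.26×0.995)) + 3.108 e^(−1.26×0.995)
= 9.684 × (0.6996 − 0.2854) + 3.108 × 0.2854 = 4.898 mg/L.
DO = 10.6 − 4.898 = 5.702 mg/L.

DO ≈ 5.70 mg/L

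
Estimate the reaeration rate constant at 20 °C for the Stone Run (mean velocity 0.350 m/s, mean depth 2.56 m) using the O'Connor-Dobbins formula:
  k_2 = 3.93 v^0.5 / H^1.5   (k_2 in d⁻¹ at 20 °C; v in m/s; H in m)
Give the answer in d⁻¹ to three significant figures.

k_2 = 3.93 × 0.350^0.5 / 2.56^1.5 = 3.93 × 0.5916 / 4.096 = 0.5676 d⁻¹.

k_2 ≈ 0.568 d⁻¹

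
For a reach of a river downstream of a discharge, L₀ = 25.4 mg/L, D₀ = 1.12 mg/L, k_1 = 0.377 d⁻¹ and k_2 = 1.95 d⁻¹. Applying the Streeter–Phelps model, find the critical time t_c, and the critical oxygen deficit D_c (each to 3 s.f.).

t_c ≈ 0.915 d; D_c ≈ 3.48 mg/L

t_c = [1/(k_2−k_1)] ln[(k_2/k_1)(1 − D₀(k_2−k_1)/(k_1 L₀))]
= [1/(1.95−0.377)] ln[(1.95/0.377)(1 − 1.12×1.573/(0.377×25.4))]
= (1/1.573) ln[5.172 × 0.8160] = 0.6357 × ln(4.221) = 0.6357 × 1.440 = 0.9155 d.
L(t_c) = L₀ e^(−k_1 t_c) = 25.4 × 0.7081 = 17.99 mg/L, and at the critical point k_2 D_c = k_1 L, so D_c = (0.377/1.95) × 17.99 = 3.477 mg/L.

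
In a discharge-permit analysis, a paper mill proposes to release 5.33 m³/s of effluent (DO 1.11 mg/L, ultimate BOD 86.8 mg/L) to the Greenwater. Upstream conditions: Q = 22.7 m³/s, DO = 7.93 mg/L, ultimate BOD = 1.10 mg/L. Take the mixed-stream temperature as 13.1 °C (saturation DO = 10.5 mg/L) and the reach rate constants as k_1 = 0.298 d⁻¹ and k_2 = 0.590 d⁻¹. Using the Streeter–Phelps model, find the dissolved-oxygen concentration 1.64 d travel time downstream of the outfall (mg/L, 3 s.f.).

Mixed DO = (22.7×7.93 + 5.33×1.11)/(22.7+5.33) = 185.9/28.03 = 6.633 mg/L.
Mixed L₀ = (22.7×1.10 + 5.33×86.8)/(28.03) = 487.6/28.03 = 17.40 mg/L.
Initial deficit D₀ = C_s − DO₀ = 10.5 − 6.633 = 3.867 mg/L.
D(1.64) = [0.298×17.40/(0.590−0.298)](e^(−0.298×1.64) − e^(−0.590×1.64)) + 3.867 e^(−0.590×1.64)
= 17.75 × (0.6134 − 0.3800) + 3.867 × 0.3800 = 5.613 mg/L.
DO = 10.5 − 5.613 = 4.887 mg/L.

DO ≈ 4.89 mg/L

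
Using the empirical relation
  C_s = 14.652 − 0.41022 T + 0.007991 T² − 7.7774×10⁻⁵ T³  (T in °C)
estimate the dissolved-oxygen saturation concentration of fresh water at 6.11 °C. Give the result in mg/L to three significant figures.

C_s ≈ 12.4 mg/L

C_s = 14.652 − 0.41022×6.11 + 0.007991×6.11² − 7.7774×10⁻⁵×6.11³ = 12.43 mg/L.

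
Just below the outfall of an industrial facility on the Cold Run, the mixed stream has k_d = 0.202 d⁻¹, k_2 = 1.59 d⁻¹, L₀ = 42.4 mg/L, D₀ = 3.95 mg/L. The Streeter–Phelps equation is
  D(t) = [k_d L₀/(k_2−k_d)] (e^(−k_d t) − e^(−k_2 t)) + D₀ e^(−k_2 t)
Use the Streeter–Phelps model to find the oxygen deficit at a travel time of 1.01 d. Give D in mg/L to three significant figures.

k_d L₀/(k_2−k_d) = 0.202×42.4/(1.59−0.202) = 8.565/1.388 = 6.171 mg/L.
e^(−k_d t) = e^(−0.202×1.010) = 0.8154; e^(−k_2 t) = e^(−1.59×1.010) = 0.2007.
D = 6.171 × (0.8154 − 0.2007) + 3.95 × 0.2007 = 3.793 + 0.7928 = 4.586 mg/L.

D ≈ 4.59 mg/L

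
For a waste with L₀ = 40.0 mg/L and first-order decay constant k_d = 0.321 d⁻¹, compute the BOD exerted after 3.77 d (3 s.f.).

y ≈ 28.1 mg/L

y_t = L₀(1 − e^(−k_d t)) = 40.0 × (1 − e^(−0.321×3.77))
= 40.0 × (1 − 0.2981) = 40.0 × 0.7019 = 28.07 mg/L.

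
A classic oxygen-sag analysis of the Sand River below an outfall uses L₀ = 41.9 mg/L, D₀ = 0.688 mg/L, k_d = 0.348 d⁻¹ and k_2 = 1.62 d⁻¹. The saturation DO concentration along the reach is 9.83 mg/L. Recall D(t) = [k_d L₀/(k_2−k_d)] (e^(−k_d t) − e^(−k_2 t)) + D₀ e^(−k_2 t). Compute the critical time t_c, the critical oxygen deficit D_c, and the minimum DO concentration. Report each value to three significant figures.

At the critical point dD/dt = 0, so k_d L₀ e^(−k_d t) = k_2 D. Substituting D(t) from the Streeter–Phelps equation and solving for t gives
t_c = ln[(k_2/k_d)(1 − D₀(k_2−k_d)/(k_d L₀))] / (k_2−k_d).
Here k_2−k_d = 1.272 d⁻¹ and 1 − D₀(k_2−k_d)/(k_d L₀) = 1 − 0.688×1.272/(0.348×41.9) = 0.9400, so
t_c = ln(4.655 × 0.9400) / 1.272 = 1.476 / 1.272 = 1.160 d.
D_c = (k_d/k_2) L₀ e^(−k_d t_c) = (0.348/1.62) × 41.9 × e^(−0.348×1.160) = 0.2148 × 41.9 × 0.6678 = 6.010 mg/L.
Minimum DO = C_s − D_c = 9.83 − 6.010 = 3.820 mg/L.

t_c ≈ 1.16 d; D_c ≈ 6.01 mg/L; min DO ≈ 3.82 mg/L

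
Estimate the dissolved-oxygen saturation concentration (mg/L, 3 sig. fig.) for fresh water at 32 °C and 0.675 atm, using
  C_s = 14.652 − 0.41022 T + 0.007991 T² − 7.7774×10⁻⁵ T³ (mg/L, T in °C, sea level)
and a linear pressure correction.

C_s ≈ 4.83 mg/L

At sea level: C_s = 14.652 − 0.41022×32 + 0.007991×32² − 7.7774×10⁻⁵×32³ = 7.159 mg/L.
Pressure correction: C_s' = 7.159 × 0.675 = 4.832 mg/L.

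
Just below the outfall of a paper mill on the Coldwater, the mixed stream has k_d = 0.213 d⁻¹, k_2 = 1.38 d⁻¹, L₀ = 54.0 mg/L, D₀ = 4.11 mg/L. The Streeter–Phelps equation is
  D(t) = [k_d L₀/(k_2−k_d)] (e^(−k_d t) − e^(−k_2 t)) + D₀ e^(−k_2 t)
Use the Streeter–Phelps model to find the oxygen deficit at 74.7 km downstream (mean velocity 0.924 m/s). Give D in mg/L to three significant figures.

Travel time t = x/v = 74.7 km / (0.924 m/s) = 74700 m / 0.924 m/s = 80840 s = 0.9357 d.
k_d L₀/(k_2−k_d) = 0.213×54.0/(1.38−0.213) = 11.50/1.167 = 9.856 mg/L.
e^(−k_d t) = e^(−0.213×0.9357) = 0.8193; e^(−k_2 t) = e^(−1.38×0.9357) = 0.2749.
D = 9.856 × (0.8193 − 0.2749) + 4.11 × 0.2749 = 5.365 + 1.130 = 6.495 mg/L.

D ≈ 6.50 mg/L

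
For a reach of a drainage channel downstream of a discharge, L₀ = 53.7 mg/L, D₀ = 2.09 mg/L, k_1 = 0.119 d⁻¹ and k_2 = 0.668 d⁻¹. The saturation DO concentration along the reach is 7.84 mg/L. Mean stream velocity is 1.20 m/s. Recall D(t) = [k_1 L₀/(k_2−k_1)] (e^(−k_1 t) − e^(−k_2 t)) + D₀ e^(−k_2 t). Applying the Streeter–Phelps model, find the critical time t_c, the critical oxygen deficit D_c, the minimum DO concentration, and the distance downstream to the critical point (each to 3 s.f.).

t_c ≈ 2.78 d; D_c ≈ 6.87 mg/L; min DO ≈ 0.970 mg/L; x_c ≈ 288 km

t_c = [1/(k_2−k_1)] ln[(k_2/k_1)(1 − D₀(k_2−k_1)/(k_1 L₀))]
= [1/(0.668−0.119)] ln[(0.668/0.119)(1 − 2.09×0.5490/(0.119×53.7))]
= (1/0.5490) ln[5.613 × 0.8204] = 1.821 × ln(4.606) = 1.821 × 1.527 = 2.782 d.
L(t_c) = L₀ e^(−k_1 t_c) = 53.7 × 0.7182 = 38.57 mg/L, and at the critical point k_2 D_c = k_1 L, so D_c = (0.119/0.668) × 38.57 = 6.870 mg/L.
Minimum DO = C_s − D_c = 7.84 − 6.870 = 0.9697 mg/L.
x_c = v t_c = 1.20 m/s × 2.782 d × 86400 s/d = 288400 m ≈ 288 km.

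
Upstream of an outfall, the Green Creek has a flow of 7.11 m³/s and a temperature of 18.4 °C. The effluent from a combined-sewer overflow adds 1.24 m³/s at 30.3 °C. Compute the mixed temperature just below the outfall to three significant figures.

Flow-weighted mixing: C = (Q_r C_r + Q_w C_w)/(Q_r + Q_w)
= (7.11×18.4 + 1.24×30.3)/(7.11 + 1.24) = 168.4/8.350 = 20.17 °C.

20.2 °C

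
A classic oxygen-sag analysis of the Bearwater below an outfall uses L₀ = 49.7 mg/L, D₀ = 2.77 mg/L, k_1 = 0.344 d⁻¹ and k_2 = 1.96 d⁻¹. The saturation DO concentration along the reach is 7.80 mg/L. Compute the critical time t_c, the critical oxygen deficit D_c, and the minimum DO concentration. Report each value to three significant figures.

At the critical point dD/dt = 0, so k_1 L₀ e^(−k_1 t) = k_2 D. Substituting D(t) from the Streeter–Phelps equation and solving for t gives
t_c = ln[(k_2/k_1)(1 − D₀(k_2−k_1)/(k_1 L₀))] / (k_2−k_1).
Here k_2−k_1 = 1.616 d⁻¹ and 1 − D₀(k_2−k_1)/(k_1 L₀) = 1 − 2.77×1.616/(0.344×49.7) = 0.7382, so
t_c = ln(5.698 × 0.7382) / 1.616 = 1.436 / 1.616 = 0.8889 d.
D_c = (k_1/k_2) L₀ e^(−k_1 t_c) = (0.344/1.96) × 49.7 × e^(−0.344×0.8889) = 0.1755 × 49.7 × 0.7365 = 6.425 mg/L.
Minimum DO = C_s − D_c = 7.80 − 6.425 = 1.375 mg/L.

t_c ≈ 0.889 d; D_c ≈ 6.42 mg/L; min DO ≈ 1.38 mg/L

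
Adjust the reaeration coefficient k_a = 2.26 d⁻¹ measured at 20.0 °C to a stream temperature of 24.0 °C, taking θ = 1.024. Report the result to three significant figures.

k_a ≈ 2.48 d⁻¹

k_a(T₂) = k_a(T₁) · θ^(T₂−T₁) = 2.26 × 1.024^(24.0−20.0)
= 2.26 × 1.024^4.00 = 2.26 × 1.100 = 2.485 d⁻¹.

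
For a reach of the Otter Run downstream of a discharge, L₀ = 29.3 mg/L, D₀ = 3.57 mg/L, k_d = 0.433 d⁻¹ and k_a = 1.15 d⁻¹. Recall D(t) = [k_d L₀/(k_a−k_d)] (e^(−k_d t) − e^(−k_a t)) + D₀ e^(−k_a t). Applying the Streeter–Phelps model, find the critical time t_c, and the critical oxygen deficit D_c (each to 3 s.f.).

t_c = [1/(k_a−k_d)] ln[(k_a/k_d)(1 − D₀(k_a−k_d)/(k_d L₀))]
= [1/(1.15−0.433)] ln[(1.15/0.433)(1 − 3.57×0.7170/(0.433×29.3))]
= (1/0.7170) ln[2.656 × 0.7982] = 1.395 × ln(2.120) = 1.395 × 0.7514 = 1.048 d.
L(t_c) = L₀ e^(−k_d t_c) = 29.3 × 0.6352 = 18.61 mg/L, and at the critical point k_a D_c = k_d L, so D_c = (0.433/1.15) × 18.61 = 7.008 mg/L.

t_c ≈ 1.05 d; D_c ≈ 7.01 mg/L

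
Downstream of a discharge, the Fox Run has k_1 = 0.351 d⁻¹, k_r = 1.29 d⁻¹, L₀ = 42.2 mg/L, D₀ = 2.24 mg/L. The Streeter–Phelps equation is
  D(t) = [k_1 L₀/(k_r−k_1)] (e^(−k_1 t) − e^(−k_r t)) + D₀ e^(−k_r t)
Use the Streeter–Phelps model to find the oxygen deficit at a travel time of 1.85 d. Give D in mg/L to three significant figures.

k_1 L₀/(k_r−k_1) = 0.351×42.2/(1.29−0.351) = 14.81/0.9390 = 15.77 mg/L.
e^(−k_1 t) = e^(−0.351×1.850) = 0.5224; e^(−k_r t) = e^(−1.29×1.850) = 0.09195.
D = 15.77 × (0.5224 − 0.09195) + 2.24 × 0.09195 = 6.790 + 0.2060 = 6.996 mg/L.

D ≈ 7.00 mg/L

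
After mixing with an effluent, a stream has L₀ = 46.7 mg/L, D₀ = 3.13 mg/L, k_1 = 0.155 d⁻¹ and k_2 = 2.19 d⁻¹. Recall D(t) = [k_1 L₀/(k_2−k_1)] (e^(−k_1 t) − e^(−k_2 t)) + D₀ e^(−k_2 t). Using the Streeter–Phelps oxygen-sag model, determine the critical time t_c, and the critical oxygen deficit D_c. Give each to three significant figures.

t_c ≈ 0.260 d; D_c ≈ 3.17 mg/L

At the critical point dD/dt = 0, so k_1 L₀ e^(−k_1 t) = k_2 D. Substituting D(t) from the Streeter–Phelps equation and solving for t gives
t_c = ln[(k_2/k_1)(1 − D₀(k_2−k_1)/(k_1 L₀))] / (k_2−k_1).
Here k_2−k_1 = 2.035 d⁻¹ and 1 − D₀(k_2−k_1)/(k_1 L₀) = 1 − 3.13×2.035/(0.155×46.7) = 0.1200, so
t_c = ln(14.13 × 0.1200) / 2.035 = 0.5283 / 2.035 = 0.2596 d.
D_c = (k_1/k_2) L₀ e^(−k_1 t_c) = (0.155/2.19) × 46.7 × e^(−0.155×0.2596) = 0.07078 × 46.7 × 0.9606 = 3.175 mg/L.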